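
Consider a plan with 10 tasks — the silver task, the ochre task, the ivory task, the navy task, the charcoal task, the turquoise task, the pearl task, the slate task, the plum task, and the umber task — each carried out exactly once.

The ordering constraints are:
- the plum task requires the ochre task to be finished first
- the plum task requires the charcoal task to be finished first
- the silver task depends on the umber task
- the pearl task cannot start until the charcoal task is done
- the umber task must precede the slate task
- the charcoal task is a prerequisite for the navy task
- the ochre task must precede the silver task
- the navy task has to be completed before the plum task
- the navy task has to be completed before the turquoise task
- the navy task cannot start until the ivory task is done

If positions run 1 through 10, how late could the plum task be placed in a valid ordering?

The plum task has no required successors, so nothing stops it from going last (position 10).

10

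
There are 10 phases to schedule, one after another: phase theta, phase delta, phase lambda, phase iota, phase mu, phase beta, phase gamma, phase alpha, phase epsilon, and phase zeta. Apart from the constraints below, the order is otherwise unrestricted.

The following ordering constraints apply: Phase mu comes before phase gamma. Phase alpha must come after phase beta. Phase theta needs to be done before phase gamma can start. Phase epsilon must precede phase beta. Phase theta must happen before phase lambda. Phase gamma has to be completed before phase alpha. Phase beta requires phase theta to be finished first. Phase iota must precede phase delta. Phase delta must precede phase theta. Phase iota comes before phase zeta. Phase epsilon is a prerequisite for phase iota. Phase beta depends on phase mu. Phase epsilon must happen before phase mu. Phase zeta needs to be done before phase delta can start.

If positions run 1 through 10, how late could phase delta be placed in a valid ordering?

5

Every phase that must follow phase delta has to come after it. Tracing all chains starting from phase delta, those phases are: phase theta, phase lambda, phase beta, phase gamma, phase alpha — 5 in total.
With 5 mandatory successors out of 10 phases total, the latest slot for phase delta is 10−5 = 5, and it's reachable by doing all non-successors before phase delta.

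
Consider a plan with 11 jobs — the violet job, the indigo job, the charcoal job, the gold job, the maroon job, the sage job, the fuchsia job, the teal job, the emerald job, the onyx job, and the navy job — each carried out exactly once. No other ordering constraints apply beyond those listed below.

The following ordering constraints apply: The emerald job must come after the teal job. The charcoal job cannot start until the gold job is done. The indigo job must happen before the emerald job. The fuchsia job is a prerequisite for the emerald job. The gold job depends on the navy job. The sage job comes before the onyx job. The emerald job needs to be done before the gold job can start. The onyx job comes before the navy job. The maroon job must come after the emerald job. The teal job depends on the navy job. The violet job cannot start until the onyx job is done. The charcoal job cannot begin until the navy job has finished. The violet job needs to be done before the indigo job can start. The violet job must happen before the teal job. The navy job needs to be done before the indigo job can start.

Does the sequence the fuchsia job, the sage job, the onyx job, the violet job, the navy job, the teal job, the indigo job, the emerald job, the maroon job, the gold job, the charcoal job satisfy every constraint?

Yes

Going through the constraints one by one, each required predecessor appears earlier in the sequence than its dependent — e.g. the fuchsia job (position 1) is before the emerald job (position 8), as required.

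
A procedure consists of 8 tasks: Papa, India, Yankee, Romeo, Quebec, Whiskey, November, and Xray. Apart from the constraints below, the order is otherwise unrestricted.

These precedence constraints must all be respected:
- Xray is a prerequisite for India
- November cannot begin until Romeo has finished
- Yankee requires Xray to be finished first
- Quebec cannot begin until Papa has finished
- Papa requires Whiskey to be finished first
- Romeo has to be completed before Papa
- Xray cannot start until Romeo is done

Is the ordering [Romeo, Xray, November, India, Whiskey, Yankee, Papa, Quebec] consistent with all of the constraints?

Yes

Every stated constraint is respected: Romeo sits at position 1, ahead of Papa at position 7, and each of the other listed pairs likewise has the predecessor earlier in the sequence.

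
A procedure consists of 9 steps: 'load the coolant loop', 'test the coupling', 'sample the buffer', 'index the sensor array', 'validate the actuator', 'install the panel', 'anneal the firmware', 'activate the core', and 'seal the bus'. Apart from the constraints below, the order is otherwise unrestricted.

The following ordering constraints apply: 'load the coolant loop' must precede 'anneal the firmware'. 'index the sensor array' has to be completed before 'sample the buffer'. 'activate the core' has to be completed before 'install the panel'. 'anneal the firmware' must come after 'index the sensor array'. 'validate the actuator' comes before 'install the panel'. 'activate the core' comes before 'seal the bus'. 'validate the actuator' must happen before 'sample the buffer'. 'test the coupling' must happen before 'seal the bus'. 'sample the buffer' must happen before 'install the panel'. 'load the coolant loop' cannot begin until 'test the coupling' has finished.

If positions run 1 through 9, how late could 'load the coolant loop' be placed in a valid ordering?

8

Following the constraints forward from 'load the coolant loop', its only required successor is 'anneal the firmware'.
So at least 1 step follows 'load the coolant loop', putting 'load the coolant loop' no later than position 8. That position is achievable by scheduling everything else first.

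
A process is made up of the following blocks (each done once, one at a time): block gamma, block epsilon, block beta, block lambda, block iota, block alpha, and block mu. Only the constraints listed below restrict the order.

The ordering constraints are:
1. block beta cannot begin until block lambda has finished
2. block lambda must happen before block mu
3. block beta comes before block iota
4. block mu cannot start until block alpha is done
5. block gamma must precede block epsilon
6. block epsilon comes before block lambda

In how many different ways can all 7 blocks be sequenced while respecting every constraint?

The blocks with no prerequisites are block gamma, block alpha; any of them can be placed first.
Systematically extending each partial ordering one block at a time and counting, there are 15 complete orderings.

15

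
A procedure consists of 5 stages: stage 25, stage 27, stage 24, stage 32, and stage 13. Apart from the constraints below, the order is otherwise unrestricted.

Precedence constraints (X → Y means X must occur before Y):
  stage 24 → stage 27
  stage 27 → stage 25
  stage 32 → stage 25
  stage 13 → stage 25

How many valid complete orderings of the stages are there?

12

3 stages have no prerequisites (stage 24, stage 32, stage 13), so any of them could come first.
Counting all ways to extend the partial order to a total order gives 12.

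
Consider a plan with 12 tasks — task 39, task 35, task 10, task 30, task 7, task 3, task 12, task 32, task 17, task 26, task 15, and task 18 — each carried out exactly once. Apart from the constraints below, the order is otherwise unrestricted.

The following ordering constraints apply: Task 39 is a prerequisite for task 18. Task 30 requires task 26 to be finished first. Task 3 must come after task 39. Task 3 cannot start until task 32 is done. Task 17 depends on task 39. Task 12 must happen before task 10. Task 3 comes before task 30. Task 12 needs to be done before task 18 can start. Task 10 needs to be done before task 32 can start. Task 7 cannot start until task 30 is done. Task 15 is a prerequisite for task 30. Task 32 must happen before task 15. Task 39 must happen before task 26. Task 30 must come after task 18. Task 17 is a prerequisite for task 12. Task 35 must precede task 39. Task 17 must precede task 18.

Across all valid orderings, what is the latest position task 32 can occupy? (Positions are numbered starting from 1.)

The tasks that are forced after task 32, directly or by a chain of constraints, are task 30, task 7, task 3, task 15. That's 4 tasks.
With 4 mandatory successors out of 12 tasks total, the latest slot for task 32 is 12−4 = 8, and it's reachable by doing all non-successors before task 32.

8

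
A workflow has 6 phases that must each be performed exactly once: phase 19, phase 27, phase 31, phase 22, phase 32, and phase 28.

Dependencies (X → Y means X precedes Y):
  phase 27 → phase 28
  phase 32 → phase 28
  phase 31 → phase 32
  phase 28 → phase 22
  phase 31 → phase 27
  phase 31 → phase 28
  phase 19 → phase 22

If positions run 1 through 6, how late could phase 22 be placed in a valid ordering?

Phase 22 has no required successors, so nothing stops it from going last (position 6).

6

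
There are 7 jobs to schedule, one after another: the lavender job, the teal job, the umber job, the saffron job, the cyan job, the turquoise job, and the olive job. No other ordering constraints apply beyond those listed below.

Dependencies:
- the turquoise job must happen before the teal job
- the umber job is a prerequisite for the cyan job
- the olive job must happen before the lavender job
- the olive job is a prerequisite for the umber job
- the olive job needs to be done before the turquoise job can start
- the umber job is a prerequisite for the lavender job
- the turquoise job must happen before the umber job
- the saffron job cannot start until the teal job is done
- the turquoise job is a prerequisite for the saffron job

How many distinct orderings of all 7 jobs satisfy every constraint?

20

Only the olive job has no prerequisites, so it must go first.
Enumerating by repeatedly choosing an available job (one whose prerequisites are all placed) gives 20 distinct complete orderings.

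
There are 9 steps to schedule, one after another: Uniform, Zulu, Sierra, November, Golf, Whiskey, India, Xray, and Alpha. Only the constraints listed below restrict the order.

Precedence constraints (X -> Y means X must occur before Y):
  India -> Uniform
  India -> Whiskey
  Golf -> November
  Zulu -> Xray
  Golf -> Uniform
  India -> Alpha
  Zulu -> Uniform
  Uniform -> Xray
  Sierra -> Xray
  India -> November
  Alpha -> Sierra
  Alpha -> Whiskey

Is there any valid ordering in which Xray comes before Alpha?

No

The constraints give a chain Alpha → Sierra → Xray, which forces Alpha before Xray.
Hence Xray can never be scheduled before Alpha.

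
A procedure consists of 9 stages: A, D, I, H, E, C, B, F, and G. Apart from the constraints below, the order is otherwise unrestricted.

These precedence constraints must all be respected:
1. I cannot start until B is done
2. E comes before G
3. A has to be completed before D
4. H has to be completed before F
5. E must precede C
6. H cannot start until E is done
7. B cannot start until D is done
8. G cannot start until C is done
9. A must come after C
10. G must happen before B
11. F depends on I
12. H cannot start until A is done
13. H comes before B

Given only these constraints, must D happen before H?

D and H are not related by any chain of constraints.
There exist valid orderings with H before D, so D is not required to come first.

No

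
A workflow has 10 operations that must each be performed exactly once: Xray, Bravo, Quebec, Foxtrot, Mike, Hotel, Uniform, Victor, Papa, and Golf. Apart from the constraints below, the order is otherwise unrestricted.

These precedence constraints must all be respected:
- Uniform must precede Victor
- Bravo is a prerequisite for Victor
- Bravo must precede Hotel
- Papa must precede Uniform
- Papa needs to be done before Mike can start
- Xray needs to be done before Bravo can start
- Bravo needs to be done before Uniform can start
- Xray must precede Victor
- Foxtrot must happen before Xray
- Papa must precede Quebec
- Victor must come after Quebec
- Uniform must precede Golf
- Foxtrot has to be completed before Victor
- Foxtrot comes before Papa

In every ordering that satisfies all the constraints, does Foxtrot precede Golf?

Following the dependencies: Foxtrot → Papa → Uniform → Golf.
That forces Foxtrot before Golf in every valid schedule.

Yes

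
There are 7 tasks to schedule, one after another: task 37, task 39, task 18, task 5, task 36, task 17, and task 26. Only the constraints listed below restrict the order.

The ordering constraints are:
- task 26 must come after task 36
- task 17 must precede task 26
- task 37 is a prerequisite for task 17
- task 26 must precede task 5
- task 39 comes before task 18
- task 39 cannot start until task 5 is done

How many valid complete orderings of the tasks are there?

3

The tasks with no prerequisites are task 37, task 36; any of them can be placed first.
Systematically extending each partial ordering one task at a time and counting, there are 3 complete orderings.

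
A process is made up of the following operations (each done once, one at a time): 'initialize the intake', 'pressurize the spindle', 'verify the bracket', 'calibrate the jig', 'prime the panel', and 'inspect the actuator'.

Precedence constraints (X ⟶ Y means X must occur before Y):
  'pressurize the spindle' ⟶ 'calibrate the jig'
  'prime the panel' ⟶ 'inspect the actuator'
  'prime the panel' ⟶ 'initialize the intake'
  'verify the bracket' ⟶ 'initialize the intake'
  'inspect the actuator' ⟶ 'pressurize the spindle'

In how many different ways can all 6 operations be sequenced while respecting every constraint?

The operations with no prerequisites are 'verify the bracket', 'prime the panel'; any of them can be placed first.
Systematically extending each partial ordering one operation at a time and counting, there are 14 complete orderings.

14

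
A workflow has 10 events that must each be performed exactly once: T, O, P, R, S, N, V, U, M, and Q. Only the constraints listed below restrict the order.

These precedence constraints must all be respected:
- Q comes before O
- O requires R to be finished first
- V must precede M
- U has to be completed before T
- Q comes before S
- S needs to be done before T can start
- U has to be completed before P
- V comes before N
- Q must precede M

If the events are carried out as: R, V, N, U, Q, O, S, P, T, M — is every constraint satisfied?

Yes

Every stated constraint is respected: V sits at position 2, ahead of M at position 10, and each of the other listed pairs likewise has the predecessor earlier in the sequence.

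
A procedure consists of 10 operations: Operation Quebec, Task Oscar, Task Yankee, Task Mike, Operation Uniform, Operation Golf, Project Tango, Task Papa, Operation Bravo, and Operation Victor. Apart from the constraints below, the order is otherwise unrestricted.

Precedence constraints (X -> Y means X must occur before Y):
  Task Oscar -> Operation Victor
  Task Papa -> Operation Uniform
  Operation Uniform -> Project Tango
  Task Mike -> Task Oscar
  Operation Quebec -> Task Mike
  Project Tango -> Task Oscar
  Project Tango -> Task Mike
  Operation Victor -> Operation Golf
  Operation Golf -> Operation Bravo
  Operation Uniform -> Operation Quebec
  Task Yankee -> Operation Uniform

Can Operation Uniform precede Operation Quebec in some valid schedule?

The constraints force Operation Uniform before Operation Quebec, so yes — every valid ordering has Operation Uniform earlier.

Yes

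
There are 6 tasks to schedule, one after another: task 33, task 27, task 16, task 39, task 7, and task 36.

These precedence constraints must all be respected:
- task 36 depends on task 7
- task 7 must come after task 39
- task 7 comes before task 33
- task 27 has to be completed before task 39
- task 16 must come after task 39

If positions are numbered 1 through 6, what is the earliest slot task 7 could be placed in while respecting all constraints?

Working backwards through the constraints from task 7, its full set of required predecessors is task 27, task 39 — 2 of them.
So at minimum 2 tasks come before task 7, putting task 7 no earlier than position 3. That position is achievable by scheduling exactly those predecessors first.

3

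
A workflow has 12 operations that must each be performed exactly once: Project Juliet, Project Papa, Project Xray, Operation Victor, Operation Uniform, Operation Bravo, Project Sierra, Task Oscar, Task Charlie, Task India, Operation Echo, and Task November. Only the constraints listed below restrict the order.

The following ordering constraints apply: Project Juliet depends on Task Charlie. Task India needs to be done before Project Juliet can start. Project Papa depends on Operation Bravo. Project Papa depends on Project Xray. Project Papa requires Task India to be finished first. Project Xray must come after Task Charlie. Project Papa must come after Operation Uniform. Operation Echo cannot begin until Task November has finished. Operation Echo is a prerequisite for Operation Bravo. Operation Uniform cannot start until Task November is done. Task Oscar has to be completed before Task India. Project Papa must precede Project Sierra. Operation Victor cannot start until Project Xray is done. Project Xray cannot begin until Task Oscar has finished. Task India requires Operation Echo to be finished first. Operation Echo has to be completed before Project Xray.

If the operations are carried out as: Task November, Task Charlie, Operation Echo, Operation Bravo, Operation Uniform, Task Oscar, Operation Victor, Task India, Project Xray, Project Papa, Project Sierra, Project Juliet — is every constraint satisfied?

No

The sequence places Operation Victor ahead of Project Xray.
But one of the constraints requires Project Xray before Operation Victor, so this ordering violates it.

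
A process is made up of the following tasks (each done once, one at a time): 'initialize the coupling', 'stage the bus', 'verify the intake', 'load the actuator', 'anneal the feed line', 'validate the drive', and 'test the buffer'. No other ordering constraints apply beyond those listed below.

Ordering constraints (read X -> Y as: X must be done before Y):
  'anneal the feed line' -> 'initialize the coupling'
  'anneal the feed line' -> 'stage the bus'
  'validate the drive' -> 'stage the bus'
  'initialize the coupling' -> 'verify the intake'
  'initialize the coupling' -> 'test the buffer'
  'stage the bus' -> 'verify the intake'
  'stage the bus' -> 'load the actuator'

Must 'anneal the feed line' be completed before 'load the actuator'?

There is a constraint chain 'anneal the feed line' → 'stage the bus' → 'load the actuator'.
That forces 'anneal the feed line' before 'load the actuator' in every valid schedule.

Yes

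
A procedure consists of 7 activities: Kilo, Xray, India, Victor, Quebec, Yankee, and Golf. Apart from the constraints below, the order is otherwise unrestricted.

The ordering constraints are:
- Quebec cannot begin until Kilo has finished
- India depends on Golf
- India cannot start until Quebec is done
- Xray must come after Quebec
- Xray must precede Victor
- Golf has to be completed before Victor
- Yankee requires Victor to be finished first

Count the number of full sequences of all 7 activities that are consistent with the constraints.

The activities with no prerequisites are Kilo, Golf; any of them can be placed first.
Counting all ways to extend the partial order to a total order gives 15.

15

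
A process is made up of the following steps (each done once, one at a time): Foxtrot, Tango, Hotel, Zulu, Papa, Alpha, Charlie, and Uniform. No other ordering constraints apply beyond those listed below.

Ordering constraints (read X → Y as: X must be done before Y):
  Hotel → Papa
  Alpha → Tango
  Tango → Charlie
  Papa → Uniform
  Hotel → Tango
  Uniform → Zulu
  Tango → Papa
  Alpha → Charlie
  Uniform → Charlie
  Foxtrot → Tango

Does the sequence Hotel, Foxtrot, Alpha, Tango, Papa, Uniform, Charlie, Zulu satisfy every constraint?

Yes

Checking each listed constraint against this order: for instance, Alpha is in position 3 and Charlie in position 7, so that constraint holds — and the remaining constraints check out the same way.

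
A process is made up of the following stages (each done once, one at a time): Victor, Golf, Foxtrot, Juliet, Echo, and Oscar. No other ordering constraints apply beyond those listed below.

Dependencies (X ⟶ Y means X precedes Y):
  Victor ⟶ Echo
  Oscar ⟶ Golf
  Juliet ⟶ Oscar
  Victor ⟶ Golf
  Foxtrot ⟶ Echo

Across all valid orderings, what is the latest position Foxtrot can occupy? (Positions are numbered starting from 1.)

5

Following the constraints forward from Foxtrot, its only required successor is Echo.
So at least 1 stage follows Foxtrot, putting Foxtrot no later than position 5. That position is achievable by scheduling everything else first.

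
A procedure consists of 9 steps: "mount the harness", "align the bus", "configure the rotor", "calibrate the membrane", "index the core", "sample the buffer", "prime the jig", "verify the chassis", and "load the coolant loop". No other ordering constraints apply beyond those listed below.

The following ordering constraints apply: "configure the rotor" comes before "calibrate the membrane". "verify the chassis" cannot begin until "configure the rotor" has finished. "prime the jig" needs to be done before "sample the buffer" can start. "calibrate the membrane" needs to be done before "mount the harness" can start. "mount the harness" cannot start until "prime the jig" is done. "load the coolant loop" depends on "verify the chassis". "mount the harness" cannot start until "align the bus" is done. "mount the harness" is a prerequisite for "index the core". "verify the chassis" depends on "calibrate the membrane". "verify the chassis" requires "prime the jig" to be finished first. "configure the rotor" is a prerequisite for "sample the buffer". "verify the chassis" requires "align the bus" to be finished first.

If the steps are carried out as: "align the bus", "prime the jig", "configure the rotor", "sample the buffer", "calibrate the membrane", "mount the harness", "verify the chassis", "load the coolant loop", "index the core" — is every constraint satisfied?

Checking each listed constraint against this order: for instance, "align the bus" is in position 1 and "verify the chassis" in position 7, so that constraint holds — and the remaining constraints check out the same way.

Yes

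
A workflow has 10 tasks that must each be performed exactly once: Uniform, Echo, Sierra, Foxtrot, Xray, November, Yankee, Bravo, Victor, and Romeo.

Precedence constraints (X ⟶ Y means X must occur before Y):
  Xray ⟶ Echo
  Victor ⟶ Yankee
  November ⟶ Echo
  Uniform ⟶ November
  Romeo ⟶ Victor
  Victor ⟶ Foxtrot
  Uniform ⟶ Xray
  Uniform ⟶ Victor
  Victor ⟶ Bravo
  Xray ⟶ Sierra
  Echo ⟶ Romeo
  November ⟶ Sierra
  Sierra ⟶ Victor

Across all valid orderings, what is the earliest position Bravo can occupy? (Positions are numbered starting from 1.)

Every task that must precede Bravo has to come before it. Tracing all chains that end at Bravo, those tasks are: Uniform, Echo, Sierra, Xray, November, Victor, Romeo — 7 in total.
So at minimum 7 tasks come before Bravo, putting Bravo no earlier than position 8. That position is achievable by scheduling exactly those predecessors first.

8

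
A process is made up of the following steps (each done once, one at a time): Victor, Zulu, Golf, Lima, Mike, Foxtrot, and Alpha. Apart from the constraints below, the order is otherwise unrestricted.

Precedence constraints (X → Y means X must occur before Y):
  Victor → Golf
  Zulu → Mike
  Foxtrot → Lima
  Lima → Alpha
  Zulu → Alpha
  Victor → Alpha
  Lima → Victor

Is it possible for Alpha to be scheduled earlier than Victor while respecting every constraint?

Following Victor → Alpha, Victor must precede Alpha in every valid ordering.
Hence Alpha can never be scheduled before Victor.

No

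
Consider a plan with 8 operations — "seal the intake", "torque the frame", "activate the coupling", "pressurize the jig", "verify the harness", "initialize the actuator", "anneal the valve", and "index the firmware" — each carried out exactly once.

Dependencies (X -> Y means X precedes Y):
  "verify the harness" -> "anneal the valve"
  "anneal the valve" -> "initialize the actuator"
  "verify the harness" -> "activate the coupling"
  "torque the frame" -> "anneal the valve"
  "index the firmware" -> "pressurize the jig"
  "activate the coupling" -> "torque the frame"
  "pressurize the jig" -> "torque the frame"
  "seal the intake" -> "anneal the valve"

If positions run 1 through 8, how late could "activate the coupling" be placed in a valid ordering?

Every operation that must follow "activate the coupling" has to come after it. Tracing all chains starting from "activate the coupling", those operations are: "torque the frame", "initialize the actuator", "anneal the valve" — 3 in total.
With 3 mandatory successors out of 8 operations total, the latest slot for "activate the coupling" is 8−3 = 5, and it's reachable by doing all non-successors before "activate the coupling".

5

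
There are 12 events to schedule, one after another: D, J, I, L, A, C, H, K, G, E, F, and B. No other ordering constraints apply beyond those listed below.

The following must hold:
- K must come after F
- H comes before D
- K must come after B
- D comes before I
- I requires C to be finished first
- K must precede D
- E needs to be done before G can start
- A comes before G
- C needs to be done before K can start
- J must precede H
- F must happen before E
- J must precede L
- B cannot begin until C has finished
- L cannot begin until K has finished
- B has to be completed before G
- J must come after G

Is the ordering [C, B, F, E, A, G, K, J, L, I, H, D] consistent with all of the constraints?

No

The sequence places I ahead of D.
Since D is required before I, the ordering is invalid.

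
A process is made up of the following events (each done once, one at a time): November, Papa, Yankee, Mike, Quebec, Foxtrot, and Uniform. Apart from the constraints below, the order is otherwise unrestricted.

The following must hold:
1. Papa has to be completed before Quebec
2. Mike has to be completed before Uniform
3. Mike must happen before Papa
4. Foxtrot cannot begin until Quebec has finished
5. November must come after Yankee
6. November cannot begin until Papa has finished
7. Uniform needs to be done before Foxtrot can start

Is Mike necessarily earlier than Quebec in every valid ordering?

Yes

Chaining the stated constraints: Mike → Papa → Quebec.
That forces Mike before Quebec in every valid schedule.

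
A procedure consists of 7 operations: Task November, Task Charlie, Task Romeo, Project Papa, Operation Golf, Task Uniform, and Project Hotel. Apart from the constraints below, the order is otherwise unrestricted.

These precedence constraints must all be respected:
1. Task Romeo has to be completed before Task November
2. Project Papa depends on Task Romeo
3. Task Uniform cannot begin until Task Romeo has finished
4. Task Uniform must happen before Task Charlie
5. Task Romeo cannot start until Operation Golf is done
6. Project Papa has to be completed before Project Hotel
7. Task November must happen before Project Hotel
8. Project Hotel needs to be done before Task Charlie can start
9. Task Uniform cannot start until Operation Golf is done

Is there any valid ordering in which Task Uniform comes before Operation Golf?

No

There is a dependency chain Operation Golf → Task Uniform, so Task Uniform always comes after Operation Golf.
So no valid ordering can have Task Uniform before Operation Golf.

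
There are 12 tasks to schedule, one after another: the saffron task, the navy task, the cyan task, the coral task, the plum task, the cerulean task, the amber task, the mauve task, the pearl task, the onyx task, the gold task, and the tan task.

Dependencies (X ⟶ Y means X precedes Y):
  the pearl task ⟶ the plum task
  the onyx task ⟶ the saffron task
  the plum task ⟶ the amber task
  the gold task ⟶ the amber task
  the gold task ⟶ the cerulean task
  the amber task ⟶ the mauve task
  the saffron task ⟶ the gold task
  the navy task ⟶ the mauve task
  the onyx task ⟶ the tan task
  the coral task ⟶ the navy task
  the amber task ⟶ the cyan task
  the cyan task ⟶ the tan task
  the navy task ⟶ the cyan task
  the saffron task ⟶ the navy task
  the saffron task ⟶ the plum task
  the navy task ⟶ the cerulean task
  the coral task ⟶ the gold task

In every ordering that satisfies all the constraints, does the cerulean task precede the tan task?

No

No chain of constraints connects the cerulean task to the tan task in either direction.
So the cerulean task can come before the tan task or after — it is not forced.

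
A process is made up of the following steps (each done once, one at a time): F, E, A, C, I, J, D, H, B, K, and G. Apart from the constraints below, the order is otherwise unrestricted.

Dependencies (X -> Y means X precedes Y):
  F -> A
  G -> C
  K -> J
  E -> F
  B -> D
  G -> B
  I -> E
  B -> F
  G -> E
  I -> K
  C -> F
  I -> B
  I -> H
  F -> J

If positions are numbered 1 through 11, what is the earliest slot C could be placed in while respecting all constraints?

2

Working backwards through the constraints from C, its only required predecessor is G.
So at minimum 1 step comes before C, putting C no earlier than position 2. That position is achievable by scheduling exactly that predecessor first.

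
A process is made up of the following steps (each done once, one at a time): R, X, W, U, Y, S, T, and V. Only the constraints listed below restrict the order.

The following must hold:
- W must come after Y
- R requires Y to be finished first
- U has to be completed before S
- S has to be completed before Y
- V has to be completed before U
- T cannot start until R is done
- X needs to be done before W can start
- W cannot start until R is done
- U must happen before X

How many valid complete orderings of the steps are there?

V is the only step with nothing required before it, so every ordering starts there.
Enumerating by repeatedly choosing an available step (one whose prerequisites are all placed) gives 9 distinct complete orderings.

9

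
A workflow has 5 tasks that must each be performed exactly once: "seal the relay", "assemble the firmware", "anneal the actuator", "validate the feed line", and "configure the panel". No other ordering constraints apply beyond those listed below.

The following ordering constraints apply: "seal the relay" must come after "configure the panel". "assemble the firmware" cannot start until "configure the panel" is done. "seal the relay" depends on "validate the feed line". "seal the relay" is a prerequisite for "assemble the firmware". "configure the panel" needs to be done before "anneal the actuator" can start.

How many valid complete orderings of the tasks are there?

7

The tasks with no prerequisites are "validate the feed line", "configure the panel"; any of them can be placed first.
Enumerating by repeatedly choosing an available task (one whose prerequisites are all placed) gives 7 distinct complete orderings.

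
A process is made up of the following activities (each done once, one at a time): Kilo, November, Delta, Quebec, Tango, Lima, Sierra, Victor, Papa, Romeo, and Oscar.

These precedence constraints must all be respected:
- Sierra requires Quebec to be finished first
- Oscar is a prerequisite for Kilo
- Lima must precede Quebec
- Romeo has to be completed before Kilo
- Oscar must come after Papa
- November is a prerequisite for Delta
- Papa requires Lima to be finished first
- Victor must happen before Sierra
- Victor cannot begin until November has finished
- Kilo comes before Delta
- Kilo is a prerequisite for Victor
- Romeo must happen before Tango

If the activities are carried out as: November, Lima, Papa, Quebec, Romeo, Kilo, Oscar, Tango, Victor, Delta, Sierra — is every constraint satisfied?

The sequence places Kilo ahead of Oscar.
But one of the constraints requires Oscar before Kilo, so this ordering violates it.

No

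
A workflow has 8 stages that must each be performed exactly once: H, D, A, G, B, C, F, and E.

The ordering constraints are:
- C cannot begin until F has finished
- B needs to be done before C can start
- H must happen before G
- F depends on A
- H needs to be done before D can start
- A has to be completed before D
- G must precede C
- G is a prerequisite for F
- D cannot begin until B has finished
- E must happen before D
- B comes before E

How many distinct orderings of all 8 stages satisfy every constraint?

3 stages have no prerequisites (H, A, B), so any of them could come first.
Enumerating by repeatedly choosing an available stage (one whose prerequisites are all placed) gives 147 distinct complete orderings.

147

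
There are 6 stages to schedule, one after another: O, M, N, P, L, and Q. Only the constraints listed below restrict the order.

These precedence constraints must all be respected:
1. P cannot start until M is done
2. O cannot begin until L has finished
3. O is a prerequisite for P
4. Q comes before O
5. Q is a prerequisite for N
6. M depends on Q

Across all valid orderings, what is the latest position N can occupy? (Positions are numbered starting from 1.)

6

Nothing depends on N, so it can be the final stage, position 6.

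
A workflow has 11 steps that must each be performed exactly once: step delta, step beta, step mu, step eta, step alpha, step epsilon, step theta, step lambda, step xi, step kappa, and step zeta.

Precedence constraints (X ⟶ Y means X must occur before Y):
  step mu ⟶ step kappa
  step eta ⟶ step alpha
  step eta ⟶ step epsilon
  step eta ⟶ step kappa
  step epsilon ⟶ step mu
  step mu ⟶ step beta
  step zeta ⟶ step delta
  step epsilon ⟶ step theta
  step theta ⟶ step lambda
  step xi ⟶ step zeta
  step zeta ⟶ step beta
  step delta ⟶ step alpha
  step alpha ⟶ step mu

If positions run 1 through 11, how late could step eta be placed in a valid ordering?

Following every chain forward from step eta, the steps that must come later are step beta, step mu, step alpha, step epsilon, step theta, step lambda, step kappa — 7 of them.
So at least 7 steps follow step eta, putting step eta no later than position 4. That position is achievable by scheduling everything else first.

4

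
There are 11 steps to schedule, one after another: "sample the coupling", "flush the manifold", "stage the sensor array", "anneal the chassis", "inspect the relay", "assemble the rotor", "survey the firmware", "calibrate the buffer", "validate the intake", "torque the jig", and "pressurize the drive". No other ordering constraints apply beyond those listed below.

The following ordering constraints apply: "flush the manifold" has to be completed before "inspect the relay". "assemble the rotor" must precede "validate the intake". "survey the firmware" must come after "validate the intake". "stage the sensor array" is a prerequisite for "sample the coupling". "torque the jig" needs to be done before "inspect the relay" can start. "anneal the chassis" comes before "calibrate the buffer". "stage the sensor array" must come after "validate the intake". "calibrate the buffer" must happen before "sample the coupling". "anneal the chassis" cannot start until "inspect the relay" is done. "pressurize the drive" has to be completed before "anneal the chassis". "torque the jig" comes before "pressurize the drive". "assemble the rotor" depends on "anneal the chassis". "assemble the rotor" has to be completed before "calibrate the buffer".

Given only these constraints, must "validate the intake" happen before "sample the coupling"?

Tracing the constraints gives a chain: "validate the intake" → "stage the sensor array" → "sample the coupling".
So "validate the intake" must precede "sample the coupling" in any valid ordering.

Yes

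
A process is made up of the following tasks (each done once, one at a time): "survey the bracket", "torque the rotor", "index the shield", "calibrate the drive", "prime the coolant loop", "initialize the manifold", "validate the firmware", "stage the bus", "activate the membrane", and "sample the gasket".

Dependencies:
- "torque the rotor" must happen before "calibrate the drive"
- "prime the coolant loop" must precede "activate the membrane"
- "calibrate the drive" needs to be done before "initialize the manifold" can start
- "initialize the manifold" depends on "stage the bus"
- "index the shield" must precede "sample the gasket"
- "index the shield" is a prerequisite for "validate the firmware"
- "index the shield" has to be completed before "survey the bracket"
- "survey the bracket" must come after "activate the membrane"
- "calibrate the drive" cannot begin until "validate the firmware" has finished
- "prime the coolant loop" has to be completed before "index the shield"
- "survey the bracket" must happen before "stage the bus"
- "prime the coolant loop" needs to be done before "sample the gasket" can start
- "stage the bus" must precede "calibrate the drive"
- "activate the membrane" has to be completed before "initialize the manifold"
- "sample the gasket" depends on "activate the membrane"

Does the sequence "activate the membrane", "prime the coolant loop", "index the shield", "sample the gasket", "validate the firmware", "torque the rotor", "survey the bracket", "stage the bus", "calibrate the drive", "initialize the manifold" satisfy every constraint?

No

The sequence places "activate the membrane" ahead of "prime the coolant loop".
But one of the constraints requires "prime the coolant loop" before "activate the membrane", so this ordering violates it.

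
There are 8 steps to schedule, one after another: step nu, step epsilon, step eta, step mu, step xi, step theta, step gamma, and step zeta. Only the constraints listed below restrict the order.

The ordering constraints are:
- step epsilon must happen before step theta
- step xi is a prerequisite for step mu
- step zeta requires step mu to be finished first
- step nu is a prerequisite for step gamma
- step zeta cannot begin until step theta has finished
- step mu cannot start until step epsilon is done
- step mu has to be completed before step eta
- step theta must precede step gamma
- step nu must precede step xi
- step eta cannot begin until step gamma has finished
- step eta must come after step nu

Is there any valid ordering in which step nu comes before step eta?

Step nu is actually forced before step eta by the constraints, so certainly some valid ordering has step nu first.

Yes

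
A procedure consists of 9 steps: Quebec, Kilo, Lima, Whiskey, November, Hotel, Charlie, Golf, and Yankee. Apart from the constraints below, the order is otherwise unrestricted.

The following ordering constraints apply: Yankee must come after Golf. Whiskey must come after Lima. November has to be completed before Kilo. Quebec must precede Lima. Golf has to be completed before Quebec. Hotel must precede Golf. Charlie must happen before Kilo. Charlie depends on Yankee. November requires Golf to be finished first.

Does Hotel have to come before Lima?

Yes

Following the dependencies: Hotel → Golf → Quebec → Lima.
That forces Hotel before Lima in every valid schedule.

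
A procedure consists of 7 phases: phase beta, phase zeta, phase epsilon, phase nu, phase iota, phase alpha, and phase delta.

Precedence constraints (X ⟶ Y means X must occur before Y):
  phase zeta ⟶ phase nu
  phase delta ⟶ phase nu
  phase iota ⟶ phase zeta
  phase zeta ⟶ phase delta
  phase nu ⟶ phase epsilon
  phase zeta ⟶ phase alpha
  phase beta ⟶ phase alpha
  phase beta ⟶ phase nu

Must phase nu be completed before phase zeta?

The constraints actually force phase zeta before phase nu (via phase zeta → phase nu), not the other way around.
So phase nu does not have to come before phase zeta — it cannot.

No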